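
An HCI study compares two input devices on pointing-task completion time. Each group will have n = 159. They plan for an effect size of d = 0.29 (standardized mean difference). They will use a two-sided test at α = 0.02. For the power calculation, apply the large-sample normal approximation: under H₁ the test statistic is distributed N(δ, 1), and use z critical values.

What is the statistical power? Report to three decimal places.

Noncentrality parameter: δ = d·√(n/2) = 0.29 × √(159/2) = 2.5857
Critical value for a two-sided test at α = 0.02: z_{α/2} = 2.326.
Power = Φ(δ − 2.326) + Φ(−δ − 2.326) = Φ(0.259) + Φ(-4.912) = 0.6023 + 0.0000 = 0.6023.

Power ≈ 0.602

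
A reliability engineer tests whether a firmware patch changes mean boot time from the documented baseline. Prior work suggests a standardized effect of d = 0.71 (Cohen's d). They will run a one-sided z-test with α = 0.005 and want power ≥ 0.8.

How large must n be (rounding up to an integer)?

For power 0.8 need Φ(δ − z_{0.005}) = 0.8, so δ = z_{0.005} + z_{0.20} = 2.576 + 0.842 = 3.417.
δ = d·√n ⇒ n = (δ/d)² = (3.417 / 0.71)² = 23.17.
Rounding up, n = 24.

n = 24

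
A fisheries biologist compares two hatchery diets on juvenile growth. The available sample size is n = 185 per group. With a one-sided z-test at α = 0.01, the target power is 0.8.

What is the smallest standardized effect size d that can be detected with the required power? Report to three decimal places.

Required noncentrality: δ = z_{0.01} + z_{0.20} = 2.326 + 0.842 = 3.168.
δ = d·√(n/2) ⇒ d = δ/√(n/2) = 3.168/√(185/2) = 0.3294.

d ≈ 0.329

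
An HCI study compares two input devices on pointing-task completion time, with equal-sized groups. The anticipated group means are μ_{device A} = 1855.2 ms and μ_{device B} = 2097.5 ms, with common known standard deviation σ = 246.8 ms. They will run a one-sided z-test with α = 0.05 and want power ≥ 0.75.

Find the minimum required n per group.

Standardized effect: d = |μ_{device A} − μ_{device B}| / σ = |1855.2 − 2097.5| / 246.8 = 0.9818
Set Φ(δ − 1.645) = 0.75; then δ − 1.645 = Φ⁻¹(0.75) = 0.674, giving δ = 2.319.
δ = d·√(n/2) ⇒ n = 2(δ/d)² = 2 × (2.319 / 0.9818)² = 11.16.
Rounding up, n = 12 per group.

n = 12 per group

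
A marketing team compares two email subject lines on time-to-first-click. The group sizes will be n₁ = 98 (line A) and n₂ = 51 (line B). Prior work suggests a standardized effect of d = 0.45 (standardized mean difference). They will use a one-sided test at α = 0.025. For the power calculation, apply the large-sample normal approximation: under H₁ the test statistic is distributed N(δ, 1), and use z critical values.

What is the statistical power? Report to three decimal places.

Power ≈ 0.741

Noncentrality parameter: λ = d / √(1/n₁ + 1/n₂) = 0.45 / √(1/98 + 1/51) = 2.6063
One-sided α = 0.025 → critical value z_{0.025} = 1.960.
Power = Φ(λ − 1.960) = Φ(0.646) = 0.7410.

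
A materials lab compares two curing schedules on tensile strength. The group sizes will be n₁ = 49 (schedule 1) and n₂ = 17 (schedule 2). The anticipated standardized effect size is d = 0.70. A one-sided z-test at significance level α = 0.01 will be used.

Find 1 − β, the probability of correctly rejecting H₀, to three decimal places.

Power ≈ 0.564

Noncentrality parameter: δ = d / √(1/n₁ + 1/n₂) = 0.70 / √(1/49 + 1/17) = 2.4868
Critical value for a one-sided test at α = 0.01: z_α = 2.326.
Power = P(Z > 2.326 − δ) = Φ(0.160) = 0.5638.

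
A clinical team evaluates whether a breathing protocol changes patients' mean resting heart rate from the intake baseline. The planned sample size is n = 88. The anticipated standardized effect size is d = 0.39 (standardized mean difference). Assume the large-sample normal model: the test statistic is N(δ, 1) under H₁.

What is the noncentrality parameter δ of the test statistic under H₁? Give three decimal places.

δ ≈ 3.659

δ = d·√n = 0.39 × √88 = 3.6585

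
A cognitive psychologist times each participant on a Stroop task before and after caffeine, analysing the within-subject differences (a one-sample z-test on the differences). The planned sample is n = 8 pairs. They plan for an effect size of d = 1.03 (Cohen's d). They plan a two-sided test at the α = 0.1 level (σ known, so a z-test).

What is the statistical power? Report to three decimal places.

Noncentrality parameter: δ = d·√n = 1.03 × √8 = 2.9133
Two-sided α = 0.1 → critical value z_{0.05} = 1.645.
Power = Φ(δ − 1.645) + Φ(−δ − 1.645) = Φ(1.268) + Φ(-4.558) = 0.8977 + 0.0000 = 0.8977.

Power ≈ 0.898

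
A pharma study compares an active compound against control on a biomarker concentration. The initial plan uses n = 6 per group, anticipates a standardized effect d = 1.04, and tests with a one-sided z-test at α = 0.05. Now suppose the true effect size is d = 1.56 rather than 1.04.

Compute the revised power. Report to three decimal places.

Power ≈ 0.855

With d = 1.56: δ = d·√(n/2) = 1.56 × √(6/2) = 2.7020. Critical value z_{0.05} = 1.645.
Revised power = P(Z > 1.645 − δ) = Φ(1.057) = 0.8548.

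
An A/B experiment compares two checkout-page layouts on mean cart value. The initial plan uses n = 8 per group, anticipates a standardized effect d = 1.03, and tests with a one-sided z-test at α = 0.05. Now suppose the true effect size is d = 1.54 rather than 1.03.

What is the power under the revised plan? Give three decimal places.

Power ≈ 0.924

With d = 1.54: δ = d·√(n/2) = 1.54 × √(8/2) = 3.0800. Critical value z_{0.05} = 1.645.
Revised power = Φ(δ − 1.645) = Φ(1.435) = 0.9244.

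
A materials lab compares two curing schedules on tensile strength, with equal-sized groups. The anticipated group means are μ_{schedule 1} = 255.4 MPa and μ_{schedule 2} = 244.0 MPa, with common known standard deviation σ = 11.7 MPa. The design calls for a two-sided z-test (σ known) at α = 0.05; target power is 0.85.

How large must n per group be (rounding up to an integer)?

n = 19 per group

Standardized effect: d = |μ_{schedule 1} − μ_{schedule 2}| / σ = |255.4 − 244.0| / 11.7 = 0.9744
Set Φ(δ − 1.960) = 0.85; then δ − 1.960 = Φ⁻¹(0.85) = 1.036, giving δ = 2.996.
(Ignoring the negligible lower-tail rejection probability gives the usual closed-form inversion.)
δ = d·√(n/2) ⇒ n = 2(δ/d)² = 2 × (2.996 / 0.9744)² = 18.91.
Round up to the next whole unit.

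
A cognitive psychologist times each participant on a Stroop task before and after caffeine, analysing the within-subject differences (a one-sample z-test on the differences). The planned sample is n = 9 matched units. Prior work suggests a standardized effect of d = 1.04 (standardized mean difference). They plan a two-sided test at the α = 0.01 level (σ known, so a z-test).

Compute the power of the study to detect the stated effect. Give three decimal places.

Noncentrality parameter: δ = d·√n = 1.04 × √9 = 3.1200
Critical value for a two-sided test at α = 0.01: z_{α/2} = 2.576.
Power = Φ(δ − 2.576) + Φ(−δ − 2.576) = Φ(0.544) + Φ(-5.696) = 0.7068 + 0.0000 = 0.7068.

Power ≈ 0.707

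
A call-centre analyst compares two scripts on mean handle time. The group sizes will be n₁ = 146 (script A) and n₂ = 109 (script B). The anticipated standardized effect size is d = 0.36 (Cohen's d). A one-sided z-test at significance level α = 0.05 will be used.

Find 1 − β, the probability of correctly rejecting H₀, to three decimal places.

Noncentrality parameter: δ = d / √(1/n₁ + 1/n₂) = 0.36 / √(1/146 + 1/109) = 2.8440
Critical value for a one-sided test at α = 0.05: z_α = 1.645.
Power = Φ(δ − 1.645) = Φ(1.199) = 0.8848.

Power ≈ 0.885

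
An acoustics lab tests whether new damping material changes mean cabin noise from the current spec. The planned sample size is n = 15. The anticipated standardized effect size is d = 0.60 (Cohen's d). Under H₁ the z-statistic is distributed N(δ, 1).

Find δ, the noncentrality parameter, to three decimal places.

δ = d·√n = 0.60 × √15 = 2.3238

δ ≈ 2.324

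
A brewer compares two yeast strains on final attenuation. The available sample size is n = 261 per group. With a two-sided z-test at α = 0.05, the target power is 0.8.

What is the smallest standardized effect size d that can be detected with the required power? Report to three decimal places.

d ≈ 0.245

Need Φ(δ − 1.960) = 0.8, so δ = 1.960 + 0.842 = 2.802.
(The second rejection-region term Φ(−δ − z_{α/2}) is negligible and dropped.)
δ = d·√(n/2) ⇒ d = δ/√(n/2) = 2.802/√(261/2) = 0.2452.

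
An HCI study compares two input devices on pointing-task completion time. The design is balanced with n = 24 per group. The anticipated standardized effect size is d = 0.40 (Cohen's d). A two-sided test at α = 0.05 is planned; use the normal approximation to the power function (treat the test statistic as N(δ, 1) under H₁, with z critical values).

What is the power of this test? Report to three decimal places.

Noncentrality parameter: δ = d·√(n/2) = 0.40 × √(24/2) = 1.3856
Critical value for a two-sided test at α = 0.05: z_{α/2} = 1.960.
Power = Φ(δ − 1.960) + Φ(−δ − 1.960) = Φ(-0.574) + Φ(-3.346) = 0.2829 + 0.0004 = 0.2833.

Power ≈ 0.283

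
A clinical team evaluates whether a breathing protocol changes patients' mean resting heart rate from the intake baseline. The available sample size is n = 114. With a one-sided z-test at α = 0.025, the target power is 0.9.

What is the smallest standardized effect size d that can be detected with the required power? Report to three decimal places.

Need Φ(δ − 1.960) = 0.9, so δ = 1.960 + 1.282 = 3.242.
δ = d·√n ⇒ d = δ/√n = 3.242/√114 = 0.3036.

d ≈ 0.304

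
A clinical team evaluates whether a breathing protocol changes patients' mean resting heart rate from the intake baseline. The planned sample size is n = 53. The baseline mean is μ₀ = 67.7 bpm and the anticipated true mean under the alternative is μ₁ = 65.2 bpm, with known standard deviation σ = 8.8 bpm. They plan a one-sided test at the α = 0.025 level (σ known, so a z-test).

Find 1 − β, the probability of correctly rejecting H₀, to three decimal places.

Standardized effect: d = |μ₁ − μ₀| / σ = |65.2 − 67.7| / 8.8 = 0.2841
Noncentrality parameter: δ = d·√n = 0.2841 × √53 = 2.0682
Critical value for a one-sided test at α = 0.025: z_α = 1.960.
Power = Φ(δ − 1.960) = Φ(0.108) = 0.5431.

Power ≈ 0.543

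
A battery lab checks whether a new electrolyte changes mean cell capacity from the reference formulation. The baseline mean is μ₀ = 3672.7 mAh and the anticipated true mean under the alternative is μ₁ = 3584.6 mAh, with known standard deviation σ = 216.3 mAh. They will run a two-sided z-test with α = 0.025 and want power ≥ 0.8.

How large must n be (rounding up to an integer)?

Standardized effect: d = |μ₁ − μ₀| / σ = |3584.6 − 3672.7| / 216.3 = 0.4073
For power 0.8 need Φ(δ − z_{0.0125}) = 0.8, so δ = z_{0.0125} + z_{0.20} = 2.241 + 0.842 = 3.083.
(The Φ(−δ − z_{α/2}) term is vanishingly small for δ > 0 and is dropped in the standard sample-size formula.)
δ = d·√n ⇒ n = (δ/d)² = (3.083 / 0.4073)² = 57.29.
Rounding up, n = 58.

n = 58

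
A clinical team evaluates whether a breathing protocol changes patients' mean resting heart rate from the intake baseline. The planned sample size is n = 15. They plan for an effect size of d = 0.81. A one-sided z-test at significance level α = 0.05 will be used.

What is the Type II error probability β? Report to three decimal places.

β ≈ 0.068

Noncentrality parameter: δ = d·√n = 0.81 × √15 = 3.1371
Critical value for a one-sided test at α = 0.05: z_α = 1.645.
Power = P(Z > 1.645 − δ) = Φ(1.492) = 0.9322.
Type II error: β = 1 − power = 1 − 0.9322 = 0.0678.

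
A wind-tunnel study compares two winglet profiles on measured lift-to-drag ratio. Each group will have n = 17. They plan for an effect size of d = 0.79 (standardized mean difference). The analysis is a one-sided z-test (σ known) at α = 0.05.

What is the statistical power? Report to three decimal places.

Noncentrality parameter: δ = d·√(n/2) = 0.79 × √(17/2) = 2.3032
Critical value for a one-sided test at α = 0.05: z_α = 1.645.
Power = Φ(δ − 1.645) = Φ(0.658) = 0.7449.

Power ≈ 0.745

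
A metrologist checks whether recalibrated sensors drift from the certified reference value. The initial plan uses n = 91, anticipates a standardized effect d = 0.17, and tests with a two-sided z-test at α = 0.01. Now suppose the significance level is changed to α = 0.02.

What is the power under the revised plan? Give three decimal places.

δ = d·√n = 0.17 × √91 = 1.6217 (unchanged). New critical value: z_{0.01} = 2.326.
Revised power = Φ(δ − 2.326) + Φ(−δ − 2.326) = Φ(-0.705) + Φ(-3.948) = 0.2405 + 0.0000 = 0.2406.

Power ≈ 0.241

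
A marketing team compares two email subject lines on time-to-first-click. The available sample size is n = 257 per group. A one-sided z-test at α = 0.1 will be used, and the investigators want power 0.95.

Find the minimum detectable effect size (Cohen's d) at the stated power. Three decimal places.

Required noncentrality: δ = z_{0.1} + z_{0.05} = 1.282 + 1.645 = 2.926.
δ = d·√(n/2) ⇒ d = δ/√(n/2) = 2.926/√(257/2) = 0.2582.

d ≈ 0.258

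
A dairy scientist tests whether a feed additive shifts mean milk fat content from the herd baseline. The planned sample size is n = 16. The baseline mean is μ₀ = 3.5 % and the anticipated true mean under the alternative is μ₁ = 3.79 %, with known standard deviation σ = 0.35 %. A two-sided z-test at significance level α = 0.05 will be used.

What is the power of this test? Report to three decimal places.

Power ≈ 0.912

Standardized effect: d = |μ₁ − μ₀| / σ = |3.79 − 3.5| / 0.35 = 0.8286
Noncentrality parameter: δ = d·√n = 0.8286 × √16 = 3.3143
Critical value for a two-sided test at α = 0.05: z_{α/2} = 1.960.
Power = Φ(δ − 1.960) + Φ(−δ − 1.960) = Φ(1.354) + Φ(-5.274) = 0.9122 + 0.0000 = 0.9122.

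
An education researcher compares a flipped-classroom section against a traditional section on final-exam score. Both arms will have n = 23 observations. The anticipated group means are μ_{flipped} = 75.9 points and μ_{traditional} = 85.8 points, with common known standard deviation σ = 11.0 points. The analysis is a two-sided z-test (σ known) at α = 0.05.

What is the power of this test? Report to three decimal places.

Standardized effect: d = |μ_{flipped} − μ_{traditional}| / σ = |75.9 − 85.8| / 11.0 = 0.9000
Noncentrality parameter: δ = d·√(n/2) = 0.9000 × √(23/2) = 3.0520
Two-sided α = 0.05 → critical value z_{0.025} = 1.960.
Power = Φ(δ − 1.960) + Φ(−δ − 1.960) = Φ(1.092) + Φ(-5.012) = 0.8626 + 0.0000 = 0.8626.

Power ≈ 0.863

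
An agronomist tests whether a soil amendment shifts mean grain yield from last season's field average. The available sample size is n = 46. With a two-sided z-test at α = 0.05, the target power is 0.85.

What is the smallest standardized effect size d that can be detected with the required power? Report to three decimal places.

d ≈ 0.442

Required noncentrality: δ = z_{0.025} + z_{0.15} = 1.960 + 1.036 = 2.996.
(Lower-tail contribution to power is negligible for δ > 0.)
δ = d·√n ⇒ d = δ/√n = 2.996/√46 = 0.4418.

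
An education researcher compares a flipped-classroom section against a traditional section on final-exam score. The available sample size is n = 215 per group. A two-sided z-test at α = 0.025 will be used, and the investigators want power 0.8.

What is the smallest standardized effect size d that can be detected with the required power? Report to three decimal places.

d ≈ 0.297

Need Φ(δ − 2.241) = 0.8, so δ = 2.241 + 0.842 = 3.083.
(The second rejection-region term Φ(−δ − z_{α/2}) is negligible and dropped.)
δ = d·√(n/2) ⇒ d = δ/√(n/2) = 3.083/√(215/2) = 0.2974.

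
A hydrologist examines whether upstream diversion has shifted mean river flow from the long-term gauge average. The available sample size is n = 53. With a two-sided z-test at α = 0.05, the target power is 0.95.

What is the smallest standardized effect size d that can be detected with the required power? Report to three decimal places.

Required noncentrality: δ = z_{0.025} + z_{0.05} = 1.960 + 1.645 = 3.605.
(The second rejection-region term Φ(−δ − z_{α/2}) is negligible and dropped.)
δ = d·√n ⇒ d = δ/√n = 3.605/√53 = 0.4952.

d ≈ 0.495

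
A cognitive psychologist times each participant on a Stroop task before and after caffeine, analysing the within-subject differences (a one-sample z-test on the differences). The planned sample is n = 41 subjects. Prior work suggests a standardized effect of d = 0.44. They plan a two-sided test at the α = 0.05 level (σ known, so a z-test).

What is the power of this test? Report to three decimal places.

Noncentrality parameter: δ = d·√n = 0.44 × √41 = 2.8174
Critical value for a two-sided test at α = 0.05: z_{α/2} = 1.960.
Power = Φ(δ − 1.960) + Φ(−δ − 1.960) = Φ(0.857) + Φ(-4.777) = 0.8044 + 0.0000 = 0.8044.

Power ≈ 0.804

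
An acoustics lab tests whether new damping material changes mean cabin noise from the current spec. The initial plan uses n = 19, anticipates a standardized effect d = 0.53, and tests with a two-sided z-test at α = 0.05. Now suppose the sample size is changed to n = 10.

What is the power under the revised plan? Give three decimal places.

With n = 10: δ = d·√n = 0.53 × √10 = 1.6760. Critical value z_{0.025} = 1.960.
Revised power = Φ(δ − 1.960) + Φ(−δ − 1.960) = Φ(-0.284) + Φ(-3.636) = 0.3882 + 0.0001 = 0.3884.

Power ≈ 0.388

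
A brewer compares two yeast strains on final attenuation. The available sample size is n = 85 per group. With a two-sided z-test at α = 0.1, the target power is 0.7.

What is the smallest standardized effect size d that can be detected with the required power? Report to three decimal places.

d ≈ 0.333

Need Φ(δ − 1.645) = 0.7, so δ = 1.645 + 0.524 = 2.169.
(The second rejection-region term Φ(−δ − z_{α/2}) is negligible and dropped.)
δ = d·√(n/2) ⇒ d = δ/√(n/2) = 2.169/√(85/2) = 0.3327.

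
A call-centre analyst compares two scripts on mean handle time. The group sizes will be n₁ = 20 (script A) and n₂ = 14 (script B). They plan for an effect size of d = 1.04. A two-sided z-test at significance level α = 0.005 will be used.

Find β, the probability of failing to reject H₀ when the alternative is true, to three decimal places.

Noncentrality parameter: δ = d / √(1/n₁ + 1/n₂) = 1.04 / √(1/20 + 1/14) = 2.9845
Critical value for a two-sided test at α = 0.005: z_{α/2} = 2.807.
Power = Φ(δ − 2.807) + Φ(−δ − 2.807) = Φ(0.177) + Φ(-5.792) = 0.5704 + 0.0000 = 0.5704.
Type II error: β = 1 − power = 1 − 0.5704 = 0.4296.

β ≈ 0.430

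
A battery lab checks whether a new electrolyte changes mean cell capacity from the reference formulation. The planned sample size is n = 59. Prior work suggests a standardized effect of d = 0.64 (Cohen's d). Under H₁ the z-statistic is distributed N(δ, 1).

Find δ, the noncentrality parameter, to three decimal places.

δ ≈ 4.916

The noncentrality parameter scales effect size by the design's sample-size factor: δ = d·√n = 0.64 × √59 = 4.9159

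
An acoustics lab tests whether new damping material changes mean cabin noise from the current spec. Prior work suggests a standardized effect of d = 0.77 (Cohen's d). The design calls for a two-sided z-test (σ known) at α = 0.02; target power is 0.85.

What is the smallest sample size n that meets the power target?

n = 20

For power 0.85 need Φ(δ − z_{0.01}) = 0.85, so δ = z_{0.01} + z_{0.15} = 2.326 + 1.036 = 3.363.
(Ignoring the negligible lower-tail rejection probability gives the usual closed-form inversion.)
δ = d·√n ⇒ n = (δ/d)² = (3.363 / 0.77)² = 19.07.
Rounding up, n = 20.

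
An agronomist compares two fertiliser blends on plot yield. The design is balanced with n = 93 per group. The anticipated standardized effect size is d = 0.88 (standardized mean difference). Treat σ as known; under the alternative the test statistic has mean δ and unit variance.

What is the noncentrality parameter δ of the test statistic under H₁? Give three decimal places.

δ ≈ 6.001

The noncentrality parameter scales effect size by the design's sample-size factor: δ = d·√(n/2) = 0.88 × √(93/2) = 6.0008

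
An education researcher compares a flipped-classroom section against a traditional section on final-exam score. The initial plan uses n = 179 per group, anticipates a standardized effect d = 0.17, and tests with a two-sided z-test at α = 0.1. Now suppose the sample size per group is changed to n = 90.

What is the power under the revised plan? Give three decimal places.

With n = 90 per group: δ = d·√(n/2) = 0.17 × √(90/2) = 1.1404. Critical value z_{0.05} = 1.645.
Revised power = Φ(δ − 1.645) + Φ(−δ − 1.645) = Φ(-0.504) + Φ(-2.785) = 0.3070 + 0.0027 = 0.3096.

Power ≈ 0.310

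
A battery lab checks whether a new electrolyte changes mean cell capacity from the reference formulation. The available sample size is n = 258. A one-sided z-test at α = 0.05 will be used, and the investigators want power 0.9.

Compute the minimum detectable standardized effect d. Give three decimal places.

d ≈ 0.182

Need Φ(δ − 1.645) = 0.9, so δ = 1.645 + 1.282 = 2.926.
δ = d·√n ⇒ d = δ/√n = 2.926/√258 = 0.1822.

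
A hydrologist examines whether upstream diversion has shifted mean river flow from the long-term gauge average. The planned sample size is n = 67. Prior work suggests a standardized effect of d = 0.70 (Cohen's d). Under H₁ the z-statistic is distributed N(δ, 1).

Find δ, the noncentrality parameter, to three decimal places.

δ ≈ 5.730

δ = d·√n = 0.70 × √67 = 5.7297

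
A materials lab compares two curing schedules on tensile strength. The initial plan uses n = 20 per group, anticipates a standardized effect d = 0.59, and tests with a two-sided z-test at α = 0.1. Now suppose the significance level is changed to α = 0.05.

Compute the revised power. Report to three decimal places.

Power ≈ 0.463

δ = d·√(n/2) = 0.59 × √(20/2) = 1.8657 (unchanged). New critical value: z_{0.025} = 1.960.
Revised power = Φ(δ − 1.960) + Φ(−δ − 1.960) = Φ(-0.094) + Φ(-3.826) = 0.4625 + 0.0001 = 0.4625.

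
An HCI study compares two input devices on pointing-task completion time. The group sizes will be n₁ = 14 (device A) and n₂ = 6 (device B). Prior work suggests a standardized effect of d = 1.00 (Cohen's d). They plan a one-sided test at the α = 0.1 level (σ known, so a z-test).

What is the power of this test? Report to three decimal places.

Noncentrality parameter: δ = d / √(1/n₁ + 1/n₂) = 1.00 / √(1/14 + 1/6) = 2.0494
One-sided α = 0.1 → critical value z_{0.1} = 1.282.
Power = P(Z > 1.282 − δ) = Φ(0.768) = 0.7787.

Power ≈ 0.779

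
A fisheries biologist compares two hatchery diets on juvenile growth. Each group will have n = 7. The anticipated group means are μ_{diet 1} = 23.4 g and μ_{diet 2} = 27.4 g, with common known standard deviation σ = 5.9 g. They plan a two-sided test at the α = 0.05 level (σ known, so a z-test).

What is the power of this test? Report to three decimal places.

Standardized effect: d = |μ_{diet 1} − μ_{diet 2}| / σ = |23.4 − 27.4| / 5.9 = 0.6780
Noncentrality parameter: δ = d·√(n/2) = 0.6780 × √(7/2) = 1.2684
Critical value for a two-sided test at α = 0.05: z_{α/2} = 1.960.
Power = Φ(δ − 1.960) + Φ(−δ − 1.960) = Φ(-0.692) + Φ(-3.228) = 0.2446 + 0.0006 = 0.2452.

Power ≈ 0.245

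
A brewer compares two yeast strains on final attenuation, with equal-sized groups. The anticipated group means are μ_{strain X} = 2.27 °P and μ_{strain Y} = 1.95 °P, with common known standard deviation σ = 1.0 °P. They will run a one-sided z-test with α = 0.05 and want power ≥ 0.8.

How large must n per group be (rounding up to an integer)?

Standardized effect: d = |μ_{strain X} − μ_{strain Y}| / σ = |2.27 − 1.95| / 1.0 = 0.3200
For power 0.8 need Φ(δ − z_{0.05}) = 0.8, so δ = z_{0.05} + z_{0.20} = 1.645 + 0.842 = 2.486.
δ = d·√(n/2) ⇒ n = 2(δ/d)² = 2 × (2.486 / 0.3200)² = 120.75.
Rounding up, n = 121 per group.

n = 121 per group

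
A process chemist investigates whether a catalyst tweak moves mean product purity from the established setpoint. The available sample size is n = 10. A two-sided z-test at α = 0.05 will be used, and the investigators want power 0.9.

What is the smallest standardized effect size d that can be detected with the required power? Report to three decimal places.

Need Φ(δ − 1.960) = 0.9, so δ = 1.960 + 1.282 = 3.242.
(The second rejection-region term Φ(−δ − z_{α/2}) is negligible and dropped.)
δ = d·√n ⇒ d = δ/√n = 3.242/√10 = 1.0251.

d ≈ 1.025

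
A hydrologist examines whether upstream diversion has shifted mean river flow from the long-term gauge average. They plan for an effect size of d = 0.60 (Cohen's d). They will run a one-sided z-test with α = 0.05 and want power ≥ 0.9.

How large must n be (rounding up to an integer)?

n = 24

Set Φ(δ − 1.645) = 0.9; then δ − 1.645 = Φ⁻¹(0.9) = 1.282, giving δ = 2.926.
δ = d·√n ⇒ n = (δ/d)² = (2.926 / 0.60)² = 23.79.
Rounding up, n = 24.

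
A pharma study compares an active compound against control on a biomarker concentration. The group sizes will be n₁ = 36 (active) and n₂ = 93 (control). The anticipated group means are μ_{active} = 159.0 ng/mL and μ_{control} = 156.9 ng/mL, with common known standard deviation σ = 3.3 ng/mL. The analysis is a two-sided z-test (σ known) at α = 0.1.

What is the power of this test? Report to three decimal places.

Power ≈ 0.945

Standardized effect: d = |μ_{active} − μ_{control}| / σ = |159.0 − 156.9| / 3.3 = 0.6364
Noncentrality parameter: δ = d / √(1/n₁ + 1/n₂) = 0.6364 / √(1/36 + 1/93) = 3.2419
Critical value for a two-sided test at α = 0.1: z_{α/2} = 1.645.
Power = Φ(δ − 1.645) + Φ(−δ − 1.645) = Φ(1.597) + Φ(-4.887) = 0.9449 + 0.0000 = 0.9449.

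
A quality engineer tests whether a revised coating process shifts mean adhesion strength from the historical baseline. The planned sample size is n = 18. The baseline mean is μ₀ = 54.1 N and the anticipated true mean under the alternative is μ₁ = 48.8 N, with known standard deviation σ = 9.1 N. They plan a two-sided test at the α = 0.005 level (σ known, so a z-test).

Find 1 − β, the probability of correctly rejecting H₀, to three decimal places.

Standardized effect: d = |μ₁ − μ₀| / σ = |48.8 − 54.1| / 9.1 = 0.5824
Noncentrality parameter: δ = d·√n = 0.5824 × √18 = 2.4710
Two-sided α = 0.005 → critical value z_{0.0025} = 2.807.
Power = Φ(δ − 2.807) + Φ(−δ − 2.807) = Φ(-0.336) + Φ(-5.278) = 0.3684 + 0.0000 = 0.3684.

Power ≈ 0.368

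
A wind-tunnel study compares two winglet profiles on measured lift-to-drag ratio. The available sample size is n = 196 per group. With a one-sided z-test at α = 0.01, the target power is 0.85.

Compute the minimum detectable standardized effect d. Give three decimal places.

Required noncentrality: δ = z_{0.01} + z_{0.15} = 2.326 + 1.036 = 3.363.
δ = d·√(n/2) ⇒ d = δ/√(n/2) = 3.363/√(196/2) = 0.3397.

d ≈ 0.340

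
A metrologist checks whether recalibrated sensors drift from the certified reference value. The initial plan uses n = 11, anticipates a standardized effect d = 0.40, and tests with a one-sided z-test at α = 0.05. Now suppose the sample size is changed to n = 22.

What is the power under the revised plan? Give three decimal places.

Power ≈ 0.591

With n = 22: δ = d·√n = 0.40 × √22 = 1.8762. Critical value z_{0.05} = 1.645.
Revised power = Φ(δ − 1.645) = Φ(0.231) = 0.5915.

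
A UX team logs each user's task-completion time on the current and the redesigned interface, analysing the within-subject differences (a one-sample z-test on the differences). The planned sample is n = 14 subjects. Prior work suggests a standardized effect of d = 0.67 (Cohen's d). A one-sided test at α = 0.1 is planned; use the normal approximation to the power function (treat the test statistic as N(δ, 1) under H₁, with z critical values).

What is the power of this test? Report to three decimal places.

Power ≈ 0.890

Noncentrality parameter: δ = d·√n = 0.67 × √14 = 2.5069
One-sided α = 0.1 → critical value z_{0.1} = 1.282.
Power = P(Z > 1.282 − δ) = Φ(1.225) = 0.8898.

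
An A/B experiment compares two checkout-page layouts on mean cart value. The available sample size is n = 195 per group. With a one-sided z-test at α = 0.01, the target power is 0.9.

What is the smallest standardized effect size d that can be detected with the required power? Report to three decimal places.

d ≈ 0.365

Need Φ(δ − 2.326) = 0.9, so δ = 2.326 + 1.282 = 3.608.
δ = d·√(n/2) ⇒ d = δ/√(n/2) = 3.608/√(195/2) = 0.3654.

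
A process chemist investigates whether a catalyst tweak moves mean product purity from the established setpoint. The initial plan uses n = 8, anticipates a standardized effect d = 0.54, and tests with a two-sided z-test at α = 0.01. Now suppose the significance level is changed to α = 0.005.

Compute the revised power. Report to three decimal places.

Power ≈ 0.100

δ = d·√n = 0.54 × √8 = 1.5274 (unchanged). New critical value: z_{0.0025} = 2.807.
Revised power = Φ(δ − 2.807) + Φ(−δ − 2.807) = Φ(-1.280) + Φ(-4.334) = 0.1003 + 0.0000 = 0.1003.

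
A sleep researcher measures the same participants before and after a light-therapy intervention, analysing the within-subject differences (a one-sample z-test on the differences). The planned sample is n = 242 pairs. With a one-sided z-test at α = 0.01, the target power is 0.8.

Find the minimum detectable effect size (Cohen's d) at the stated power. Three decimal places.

d ≈ 0.204

Required noncentrality: δ = z_{0.01} + z_{0.20} = 2.326 + 0.842 = 3.168.
δ = d·√n ⇒ d = δ/√n = 3.168/√242 = 0.2036.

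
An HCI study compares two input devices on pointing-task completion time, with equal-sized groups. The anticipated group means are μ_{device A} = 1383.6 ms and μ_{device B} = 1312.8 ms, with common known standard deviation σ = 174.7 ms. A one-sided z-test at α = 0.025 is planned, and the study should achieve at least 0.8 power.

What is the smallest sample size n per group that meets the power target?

Standardized effect: d = |μ_{device A} − μ_{device B}| / σ = |1383.6 − 1312.8| / 174.7 = 0.4053
Set Φ(δ − 1.960) = 0.8; then δ − 1.960 = Φ⁻¹(0.8) = 0.842, giving δ = 2.802.
δ = d·√(n/2) ⇒ n = 2(δ/d)² = 2 × (2.802 / 0.4053)² = 95.58.
Round up to the next whole unit.

n = 96 per group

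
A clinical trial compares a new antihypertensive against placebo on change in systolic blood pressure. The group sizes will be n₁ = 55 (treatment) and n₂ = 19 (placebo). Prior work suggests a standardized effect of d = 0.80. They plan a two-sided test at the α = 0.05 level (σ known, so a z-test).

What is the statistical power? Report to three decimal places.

Power ≈ 0.852

Noncentrality parameter: δ = d / √(1/n₁ + 1/n₂) = 0.80 / √(1/55 + 1/19) = 3.0063
Critical value for a two-sided test at α = 0.05: z_{α/2} = 1.960.
Power = Φ(δ − 1.960) + Φ(−δ − 1.960) = Φ(1.046) + Φ(-4.966) = 0.8523 + 0.0000 = 0.8523.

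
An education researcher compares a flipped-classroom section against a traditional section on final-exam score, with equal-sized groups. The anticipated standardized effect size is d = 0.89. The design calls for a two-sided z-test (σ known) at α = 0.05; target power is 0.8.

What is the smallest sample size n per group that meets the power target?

n = 20 per group

For power 0.8 need Φ(δ − z_{0.025}) = 0.8, so δ = z_{0.025} + z_{0.20} = 1.960 + 0.842 = 2.802.
(The Φ(−δ − z_{α/2}) term is vanishingly small for δ > 0 and is dropped in the standard sample-size formula.)
δ = d·√(n/2) ⇒ n = 2(δ/d)² = 2 × (2.802 / 0.89)² = 19.82.
Round up to the next whole unit.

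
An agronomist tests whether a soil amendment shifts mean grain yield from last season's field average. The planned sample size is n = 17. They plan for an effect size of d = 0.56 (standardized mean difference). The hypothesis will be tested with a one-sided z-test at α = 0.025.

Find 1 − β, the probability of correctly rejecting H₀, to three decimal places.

Power ≈ 0.636

Noncentrality parameter: δ = d·√n = 0.56 × √17 = 2.3089
Critical value for a one-sided test at α = 0.025: z_α = 1.960.
Power = P(Z > 1.960 − δ) = Φ(0.349) = 0.6364.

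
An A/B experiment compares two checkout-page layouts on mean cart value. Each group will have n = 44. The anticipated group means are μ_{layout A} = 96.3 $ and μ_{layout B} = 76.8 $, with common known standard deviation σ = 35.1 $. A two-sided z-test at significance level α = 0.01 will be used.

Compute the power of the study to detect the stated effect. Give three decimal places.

Standardized effect: d = |μ_{layout A} − μ_{layout B}| / σ = |96.3 − 76.8| / 35.1 = 0.5556
Noncentrality parameter: δ = d·√(n/2) = 0.5556 × √(44/2) = 2.6058
Critical value for a two-sided test at α = 0.01: z_{α/2} = 2.576.
Power = Φ(δ − 2.576) + Φ(−δ − 2.576) = Φ(0.030) + Φ(-5.182) = 0.5119 + 0.0000 = 0.5119.

Power ≈ 0.512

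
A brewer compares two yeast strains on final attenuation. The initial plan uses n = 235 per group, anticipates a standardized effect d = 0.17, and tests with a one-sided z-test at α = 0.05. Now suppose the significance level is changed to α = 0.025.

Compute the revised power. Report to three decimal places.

Power ≈ 0.453

δ = d·√(n/2) = 0.17 × √(235/2) = 1.8428 (unchanged). New critical value: z_{0.025} = 1.960.
Revised power = Φ(δ − 1.960) = Φ(-0.117) = 0.4533.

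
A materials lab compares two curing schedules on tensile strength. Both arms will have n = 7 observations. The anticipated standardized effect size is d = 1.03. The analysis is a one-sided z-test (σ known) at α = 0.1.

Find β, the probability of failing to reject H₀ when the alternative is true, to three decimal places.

β ≈ 0.259

Noncentrality parameter: δ = d·√(n/2) = 1.03 × √(7/2) = 1.9270
Critical value for a one-sided test at α = 0.1: z_α = 1.282.
Power = Φ(δ − 1.282) = Φ(0.645) = 0.7407.
Type II error: β = 1 − power = 1 − 0.7407 = 0.2593.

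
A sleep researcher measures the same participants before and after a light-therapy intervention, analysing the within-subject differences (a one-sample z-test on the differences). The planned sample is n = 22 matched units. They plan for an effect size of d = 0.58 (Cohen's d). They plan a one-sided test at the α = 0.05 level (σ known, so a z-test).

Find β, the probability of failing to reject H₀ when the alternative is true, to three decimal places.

Noncentrality parameter: δ = d·√n = 0.58 × √22 = 2.7204
One-sided α = 0.05 → critical value z_{0.05} = 1.645.
Power = Φ(δ − 1.645) = Φ(1.076) = 0.8589.
Type II error: β = 1 − power = 1 − 0.8589 = 0.1411.

β ≈ 0.141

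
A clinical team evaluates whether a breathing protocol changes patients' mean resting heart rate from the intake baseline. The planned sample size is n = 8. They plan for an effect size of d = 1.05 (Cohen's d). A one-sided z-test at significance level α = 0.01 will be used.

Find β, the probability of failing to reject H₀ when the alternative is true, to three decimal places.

β ≈ 0.260

Noncentrality parameter: δ = d·√n = 1.05 × √8 = 2.9698
One-sided α = 0.01 → critical value z_{0.01} = 2.326.
Power = Φ(δ − 2.326) = Φ(0.644) = 0.7401.
Type II error: β = 1 − power = 1 − 0.7401 = 0.2599.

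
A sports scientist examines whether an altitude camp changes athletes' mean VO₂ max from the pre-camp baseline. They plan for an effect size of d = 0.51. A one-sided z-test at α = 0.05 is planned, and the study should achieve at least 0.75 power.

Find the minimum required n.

n = 21

Set Φ(δ − 1.645) = 0.75; then δ − 1.645 = Φ⁻¹(0.75) = 0.674, giving δ = 2.319.
δ = d·√n ⇒ n = (δ/d)² = (2.319 / 0.51)² = 20.68.
Round up to the next whole unit.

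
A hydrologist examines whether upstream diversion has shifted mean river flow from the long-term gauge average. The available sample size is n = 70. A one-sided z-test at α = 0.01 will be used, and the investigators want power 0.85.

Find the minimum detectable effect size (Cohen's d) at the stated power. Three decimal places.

Need Φ(δ − 2.326) = 0.85, so δ = 2.326 + 1.036 = 3.363.
δ = d·√n ⇒ d = δ/√n = 3.363/√70 = 0.4019.

d ≈ 0.402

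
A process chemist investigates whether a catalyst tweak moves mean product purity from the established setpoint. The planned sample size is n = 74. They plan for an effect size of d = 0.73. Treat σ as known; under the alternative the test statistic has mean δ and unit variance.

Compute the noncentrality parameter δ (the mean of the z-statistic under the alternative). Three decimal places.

δ ≈ 6.280

δ = d·√n = 0.73 × √74 = 6.2797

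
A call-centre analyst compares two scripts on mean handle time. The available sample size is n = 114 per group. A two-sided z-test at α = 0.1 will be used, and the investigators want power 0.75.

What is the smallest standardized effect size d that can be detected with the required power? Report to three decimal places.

Required noncentrality: δ = z_{0.05} + z_{0.25} = 1.645 + 0.674 = 2.319.
(The second rejection-region term Φ(−δ − z_{α/2}) is negligible and dropped.)
δ = d·√(n/2) ⇒ d = δ/√(n/2) = 2.319/√(114/2) = 0.3072.

d ≈ 0.307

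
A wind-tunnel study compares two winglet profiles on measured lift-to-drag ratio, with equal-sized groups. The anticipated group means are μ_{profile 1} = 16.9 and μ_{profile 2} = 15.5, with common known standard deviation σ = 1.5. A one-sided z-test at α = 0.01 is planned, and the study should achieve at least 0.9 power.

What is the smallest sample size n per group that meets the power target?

Standardized effect: d = |μ_{profile 1} − μ_{profile 2}| / σ = |16.9 − 15.5| / 1.5 = 0.9333
Set Φ(δ − 2.326) = 0.9; then δ − 2.326 = Φ⁻¹(0.9) = 1.282, giving δ = 3.608.
δ = d·√(n/2) ⇒ n = 2(δ/d)² = 2 × (3.608 / 0.9333)² = 29.89.
Round up to the next whole unit.

n = 30 per group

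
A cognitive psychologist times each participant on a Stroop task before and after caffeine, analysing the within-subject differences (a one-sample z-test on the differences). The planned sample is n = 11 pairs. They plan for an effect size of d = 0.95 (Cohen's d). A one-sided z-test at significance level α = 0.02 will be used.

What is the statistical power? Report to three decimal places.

Power ≈ 0.864

Noncentrality parameter: δ = d·√n = 0.95 × √11 = 3.1508
Critical value for a one-sided test at α = 0.02: z_α = 2.054.
Power = P(Z > 2.054 − δ) = Φ(1.097) = 0.8637.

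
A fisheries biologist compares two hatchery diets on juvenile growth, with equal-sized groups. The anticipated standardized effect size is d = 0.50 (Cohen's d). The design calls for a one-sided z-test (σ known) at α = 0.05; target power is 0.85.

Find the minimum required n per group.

n = 58 per group

For power 0.85 need Φ(δ − z_{0.05}) = 0.85, so δ = z_{0.05} + z_{0.15} = 1.645 + 1.036 = 2.681.
δ = d·√(n/2) ⇒ n = 2(δ/d)² = 2 × (2.681 / 0.50)² = 57.51.
Rounding up, n = 58 per group.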